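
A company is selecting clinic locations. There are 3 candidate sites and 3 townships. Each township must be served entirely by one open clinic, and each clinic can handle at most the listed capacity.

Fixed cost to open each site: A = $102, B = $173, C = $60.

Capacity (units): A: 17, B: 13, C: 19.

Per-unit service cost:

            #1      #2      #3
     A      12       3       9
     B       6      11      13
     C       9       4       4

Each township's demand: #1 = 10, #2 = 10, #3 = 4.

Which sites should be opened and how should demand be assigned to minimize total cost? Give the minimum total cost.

Minimum total cost: 298

Open {A, C}: #1→C 9·10=90, #2→A 3·10=30, #3→C 4·4=16.
Loads: A carries 10/17, C carries 14/19. Service 136; fixed 162; total 298.
Next best feasible plan costs 318.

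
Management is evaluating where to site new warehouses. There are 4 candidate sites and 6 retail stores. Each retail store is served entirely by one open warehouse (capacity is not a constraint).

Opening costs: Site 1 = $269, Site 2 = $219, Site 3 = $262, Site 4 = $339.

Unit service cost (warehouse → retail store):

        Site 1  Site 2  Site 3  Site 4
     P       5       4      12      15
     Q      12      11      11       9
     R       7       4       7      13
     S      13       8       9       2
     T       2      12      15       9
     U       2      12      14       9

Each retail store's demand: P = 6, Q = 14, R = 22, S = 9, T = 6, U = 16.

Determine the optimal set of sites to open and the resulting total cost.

For any fixed open set, each retail store goes to its cheapest open site; total = fixed + service.
{Site 1}: P→Site 1 5·6=30, Q→Site 1 12·14=168, R→Site 1 7·22=154, S→Site 1 13·9=117, T→Site 1 2·6=12, U→Site 1 2·16=32. Service 513; fixed 269; total 782.
{Site 2}: service 602 + fixed 219 = 821
{Site 1, Site 2}: P→Site 2 4·6=24, Q→Site 2 11·14=154, R→Site 2 4·22=88, S→Site 2 8·9=72, T→Site 1 2·6=12, U→Site 1 2·16=32. Service 382; fixed 488; total 870.
{Site 1, Site 2, Site 3, Site 4}: service 300 + fixed 1089 = 1389
(All 15 nonempty subsets were checked; Site 1 only is lowest.)

Open Site 1 only; minimum total cost 782.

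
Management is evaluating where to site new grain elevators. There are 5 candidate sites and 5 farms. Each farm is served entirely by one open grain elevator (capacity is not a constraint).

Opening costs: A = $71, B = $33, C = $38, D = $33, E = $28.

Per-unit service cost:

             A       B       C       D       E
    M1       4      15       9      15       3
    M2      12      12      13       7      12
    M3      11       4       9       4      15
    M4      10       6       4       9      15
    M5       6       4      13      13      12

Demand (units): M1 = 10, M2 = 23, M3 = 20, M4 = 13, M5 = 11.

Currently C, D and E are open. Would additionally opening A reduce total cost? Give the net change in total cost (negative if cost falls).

Current service cost with {C, D, E}: 455.
Adding A: each farm re-picks its cheapest; new service cost 389, saving 66.
Extra fixed cost: 71. Net change = 71 − 66 = 5.
(Totals: 554 → 559.)

No — net change +5 (cost rises by 5).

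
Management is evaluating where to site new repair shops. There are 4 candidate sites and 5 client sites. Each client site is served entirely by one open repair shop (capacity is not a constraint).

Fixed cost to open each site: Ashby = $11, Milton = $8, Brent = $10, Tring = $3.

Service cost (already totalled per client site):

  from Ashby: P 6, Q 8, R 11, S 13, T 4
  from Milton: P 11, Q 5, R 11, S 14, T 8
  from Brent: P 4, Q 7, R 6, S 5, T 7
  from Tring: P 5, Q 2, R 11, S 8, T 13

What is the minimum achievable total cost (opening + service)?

Minimum total cost: 37

For any fixed open set, each client site goes to its cheapest open site; total = fixed + service.
{Brent, Tring}: P→Brent 4, Q→Tring 2, R→Brent 6, S→Brent 5, T→Brent 7. Service 24; fixed 13; total 37.
{Brent}: service 29 + fixed 10 = 39
{Tring}: service 39 + fixed 3 = 42
{Ashby, Milton, Brent, Tring}: P→Brent 4, Q→Tring 2, R→Brent 6, S→Brent 5, T→Ashby 4. Service 21; fixed 32; total 53.
No other subset beats 37.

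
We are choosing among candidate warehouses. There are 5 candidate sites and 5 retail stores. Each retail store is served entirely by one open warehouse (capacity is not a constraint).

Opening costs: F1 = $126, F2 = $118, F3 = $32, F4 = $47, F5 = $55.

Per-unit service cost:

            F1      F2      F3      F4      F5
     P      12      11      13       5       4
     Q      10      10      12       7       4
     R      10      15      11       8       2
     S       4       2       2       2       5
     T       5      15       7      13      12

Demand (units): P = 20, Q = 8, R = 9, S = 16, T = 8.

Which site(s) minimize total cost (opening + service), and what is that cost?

Open F3 and F5; minimum total cost 305.

For any fixed open set, each retail store goes to its cheapest open site; total = fixed + service.
{F3, F5}: P→F5 4·20=80, Q→F5 4·8=32, R→F5 2·9=18, S→F3 2·16=32, T→F3 7·8=56. Service 218; fixed 87; total 305.
{F3, F4, F5}: service 218 + fixed 134 = 352
{F4, F5}: service 258 + fixed 102 = 360
{F1, F2, F3, F4, F5}: service 202 + fixed 378 = 580
No other subset beats 305.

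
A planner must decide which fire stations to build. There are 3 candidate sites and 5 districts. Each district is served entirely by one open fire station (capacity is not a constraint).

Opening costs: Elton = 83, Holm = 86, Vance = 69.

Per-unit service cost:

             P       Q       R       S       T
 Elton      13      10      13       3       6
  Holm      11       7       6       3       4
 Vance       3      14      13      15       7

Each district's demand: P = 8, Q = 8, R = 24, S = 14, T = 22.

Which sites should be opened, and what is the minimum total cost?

For any fixed open set, each district goes to its cheapest open site; total = fixed + service.
{Holm}: P→Holm 11·8=88, Q→Holm 7·8=56, R→Holm 6·24=144, S→Holm 3·14=42, T→Holm 4·22=88. Service 418; fixed 86; total 504.
{Holm, Vance}: service 354 + fixed 155 = 509
{Elton, Holm}: service 418 + fixed 169 = 587
{Elton, Holm, Vance}: service 354 + fixed 238 = 592
(All 7 nonempty subsets were checked; Holm only is lowest.)

Open Holm only; minimum total cost 504.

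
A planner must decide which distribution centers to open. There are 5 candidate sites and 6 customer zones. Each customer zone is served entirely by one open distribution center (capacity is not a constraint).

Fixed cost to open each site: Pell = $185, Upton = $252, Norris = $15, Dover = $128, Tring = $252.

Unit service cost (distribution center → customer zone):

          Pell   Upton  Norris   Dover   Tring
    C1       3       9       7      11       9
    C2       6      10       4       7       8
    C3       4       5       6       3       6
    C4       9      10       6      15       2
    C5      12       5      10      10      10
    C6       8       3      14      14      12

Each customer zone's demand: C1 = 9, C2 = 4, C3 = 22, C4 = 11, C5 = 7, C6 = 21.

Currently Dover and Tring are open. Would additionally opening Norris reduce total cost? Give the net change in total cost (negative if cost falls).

Current service cost with {Dover, Tring}: 519.
Adding Norris: each customer zone re-picks its cheapest; new service cost 489, saving 30.
Extra fixed cost: 15. Net change = 15 − 30 = -15.
(Totals: 899 → 884.)

Yes — net change −15 (cost falls by 15).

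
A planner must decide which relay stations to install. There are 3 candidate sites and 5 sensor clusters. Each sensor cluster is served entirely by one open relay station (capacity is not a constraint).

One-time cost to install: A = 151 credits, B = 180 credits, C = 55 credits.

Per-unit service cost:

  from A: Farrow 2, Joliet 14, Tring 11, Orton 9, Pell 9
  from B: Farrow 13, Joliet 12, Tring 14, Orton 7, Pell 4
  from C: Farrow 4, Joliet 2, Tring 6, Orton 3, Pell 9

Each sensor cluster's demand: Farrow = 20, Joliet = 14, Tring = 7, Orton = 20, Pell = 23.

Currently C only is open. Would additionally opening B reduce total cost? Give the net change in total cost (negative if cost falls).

No — net change +65 (cost rises by 65).

Current service cost with {C}: 417.
Adding B: each sensor cluster re-picks its cheapest; new service cost 302, saving 115.
Extra fixed cost: 180. Net change = 180 − 115 = 65.
(Totals: 472 → 537.)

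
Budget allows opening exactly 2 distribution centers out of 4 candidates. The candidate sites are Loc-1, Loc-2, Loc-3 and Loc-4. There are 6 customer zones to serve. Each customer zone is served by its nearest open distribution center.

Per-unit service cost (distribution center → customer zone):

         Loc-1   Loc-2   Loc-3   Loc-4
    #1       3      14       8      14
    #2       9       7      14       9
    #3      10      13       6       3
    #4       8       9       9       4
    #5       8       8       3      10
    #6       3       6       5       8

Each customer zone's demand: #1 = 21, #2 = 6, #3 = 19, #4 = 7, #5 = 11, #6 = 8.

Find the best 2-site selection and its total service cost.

Choose Loc-1 and Loc-4; total service cost 314.

With exactly 2 open, each customer zone uses its cheapest among the chosen.
{Loc-1, Loc-4}: #1→Loc-1 3·21=63, #2→Loc-1 9·6=54, #3→Loc-4 3·19=57, #4→Loc-4 4·7=28, #5→Loc-1 8·11=88, #6→Loc-1 3·8=24. Service cost 314.
{Loc-1, Loc-3}: service cost 344
{Loc-3, Loc-4}: service cost 380
Among all 6 size-2 choices, {Loc-1, Loc-4} is lowest.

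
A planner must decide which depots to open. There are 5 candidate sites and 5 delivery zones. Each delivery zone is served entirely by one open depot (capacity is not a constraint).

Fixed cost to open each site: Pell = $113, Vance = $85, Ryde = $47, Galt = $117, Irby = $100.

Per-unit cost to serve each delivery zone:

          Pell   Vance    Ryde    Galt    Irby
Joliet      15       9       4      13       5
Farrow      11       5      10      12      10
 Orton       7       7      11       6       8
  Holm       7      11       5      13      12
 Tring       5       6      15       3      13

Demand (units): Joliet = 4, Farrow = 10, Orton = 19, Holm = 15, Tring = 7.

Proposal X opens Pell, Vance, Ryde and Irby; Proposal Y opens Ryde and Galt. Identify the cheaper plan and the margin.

Proposal Y is cheaper by 164.

Proposal X: {Pell, Vance, Ryde, Irby}: Joliet→Ryde 4·4=16, Farrow→Vance 5·10=50, Orton→Pell 7·19=133, Holm→Ryde 5·15=75, Tring→Pell 5·7=35. Service 309; fixed 345; total 654.
Proposal Y: {Ryde, Galt}: Joliet→Ryde 4·4=16, Farrow→Ryde 10·10=100, Orton→Galt 6·19=114, Holm→Ryde 5·15=75, Tring→Galt 3·7=21. Service 326; fixed 164; total 490.
Difference: |654 − 490| = 164.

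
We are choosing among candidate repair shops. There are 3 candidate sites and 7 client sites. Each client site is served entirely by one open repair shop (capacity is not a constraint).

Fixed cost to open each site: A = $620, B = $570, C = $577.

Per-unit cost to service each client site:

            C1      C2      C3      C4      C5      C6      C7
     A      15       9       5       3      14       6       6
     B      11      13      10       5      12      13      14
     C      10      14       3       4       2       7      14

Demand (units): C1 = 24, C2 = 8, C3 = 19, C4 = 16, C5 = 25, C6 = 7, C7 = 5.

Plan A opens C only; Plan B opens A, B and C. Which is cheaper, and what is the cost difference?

Plan A: {C}: C1→C 10·24=240, C2→C 14·8=112, C3→C 3·19=57, C4→C 4·16=64, C5→C 2·25=50, C6→C 7·7=49, C7→C 14·5=70. Service 642; fixed 577; total 1219.
Plan B: {A, B, C}: C1→C 10·24=240, C2→A 9·8=72, C3→C 3·19=57, C4→A 3·16=48, C5→C 2·25=50, C6→A 6·7=42, C7→A 6·5=30. Service 539; fixed 1767; total 2306.
Difference: |1219 − 2306| = 1087.

Plan A is cheaper by 1087.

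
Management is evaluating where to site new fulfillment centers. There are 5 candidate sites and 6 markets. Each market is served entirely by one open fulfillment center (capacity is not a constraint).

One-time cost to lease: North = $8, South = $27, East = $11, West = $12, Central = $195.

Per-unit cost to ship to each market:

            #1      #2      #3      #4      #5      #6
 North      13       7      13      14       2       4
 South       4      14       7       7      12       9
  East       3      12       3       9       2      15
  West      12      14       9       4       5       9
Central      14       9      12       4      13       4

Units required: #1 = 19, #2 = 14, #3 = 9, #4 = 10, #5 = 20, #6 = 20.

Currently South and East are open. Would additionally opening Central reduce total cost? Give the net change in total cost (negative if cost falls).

Current service cost with {South, East}: 542.
Adding Central: each market re-picks its cheapest; new service cost 370, saving 172.
Extra fixed cost: 195. Net change = 195 − 172 = 23.
(Totals: 580 → 603.)

No — net change +23 (cost rises by 23).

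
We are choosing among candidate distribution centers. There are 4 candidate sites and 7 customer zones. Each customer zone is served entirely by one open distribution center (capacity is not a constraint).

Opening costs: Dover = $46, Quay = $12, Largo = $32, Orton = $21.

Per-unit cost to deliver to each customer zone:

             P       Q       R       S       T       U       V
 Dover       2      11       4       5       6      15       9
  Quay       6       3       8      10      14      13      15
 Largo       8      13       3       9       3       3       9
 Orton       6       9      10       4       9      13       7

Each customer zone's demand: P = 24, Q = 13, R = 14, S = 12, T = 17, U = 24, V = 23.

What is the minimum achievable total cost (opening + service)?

Minimum total cost: 572

For any fixed open set, each customer zone goes to its cheapest open site; total = fixed + service.
{Dover, Quay, Largo, Orton}: P→Dover 2·24=48, Q→Quay 3·13=39, R→Largo 3·14=42, S→Orton 4·12=48, T→Largo 3·17=51, U→Largo 3·24=72, V→Orton 7·23=161. Service 461; fixed 111; total 572.
{Dover, Quay, Largo}: P→Dover 2·24=48, Q→Quay 3·13=39, R→Largo 3·14=42, S→Dover 5·12=60, T→Largo 3·17=51, U→Largo 3·24=72, V→Dover 9·23=207. Service 519; fixed 90; total 609.
{Quay, Largo, Orton}: P→Quay 6·24=144, Q→Quay 3·13=39, R→Largo 3·14=42, S→Orton 4·12=48, T→Largo 3·17=51, U→Largo 3·24=72, V→Orton 7·23=161. Service 557; fixed 65; total 622.
{Quay}: P→Quay 6·24=144, Q→Quay 3·13=39, R→Quay 8·14=112, S→Quay 10·12=120, T→Quay 14·17=238, U→Quay 13·24=312, V→Quay 15·23=345. Service 1310; fixed 12; total 1322.
No other subset beats 572.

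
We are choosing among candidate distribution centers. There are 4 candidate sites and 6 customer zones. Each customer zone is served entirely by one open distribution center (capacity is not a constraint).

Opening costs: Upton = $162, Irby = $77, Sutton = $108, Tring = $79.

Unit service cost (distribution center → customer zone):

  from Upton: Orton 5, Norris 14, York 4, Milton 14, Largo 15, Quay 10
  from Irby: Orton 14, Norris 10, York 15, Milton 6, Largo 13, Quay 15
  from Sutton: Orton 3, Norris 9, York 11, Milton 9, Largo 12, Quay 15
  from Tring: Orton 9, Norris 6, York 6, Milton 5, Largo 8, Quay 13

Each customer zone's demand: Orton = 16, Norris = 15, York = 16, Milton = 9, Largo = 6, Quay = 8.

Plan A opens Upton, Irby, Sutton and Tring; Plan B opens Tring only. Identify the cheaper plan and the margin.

Plan A: {Upton, Irby, Sutton, Tring}: Orton→Sutton 3·16=48, Norris→Tring 6·15=90, York→Upton 4·16=64, Milton→Tring 5·9=45, Largo→Tring 8·6=48, Quay→Upton 10·8=80. Service 375; fixed 426; total 801.
Plan B: {Tring}: Orton→Tring 9·16=144, Norris→Tring 6·15=90, York→Tring 6·16=96, Milton→Tring 5·9=45, Largo→Tring 8·6=48, Quay→Tring 13·8=104. Service 527; fixed 79; total 606.
Difference: |801 − 606| = 195.

Plan B is cheaper by 195.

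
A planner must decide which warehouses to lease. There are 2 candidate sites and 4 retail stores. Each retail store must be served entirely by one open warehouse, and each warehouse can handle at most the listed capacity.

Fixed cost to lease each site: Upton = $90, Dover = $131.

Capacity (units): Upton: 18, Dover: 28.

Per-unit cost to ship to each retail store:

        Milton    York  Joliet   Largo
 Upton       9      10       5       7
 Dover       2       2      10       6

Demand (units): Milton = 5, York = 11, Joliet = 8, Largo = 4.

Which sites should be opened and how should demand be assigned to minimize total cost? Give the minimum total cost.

Open {Dover}: Milton→Dover 2·5=10, York→Dover 2·11=22, Joliet→Dover 10·8=80, Largo→Dover 6·4=24.
Loads: Dover carries 28/28. Service 136; fixed 131; total 267.
Next best feasible plan costs 317.

Minimum total cost: 267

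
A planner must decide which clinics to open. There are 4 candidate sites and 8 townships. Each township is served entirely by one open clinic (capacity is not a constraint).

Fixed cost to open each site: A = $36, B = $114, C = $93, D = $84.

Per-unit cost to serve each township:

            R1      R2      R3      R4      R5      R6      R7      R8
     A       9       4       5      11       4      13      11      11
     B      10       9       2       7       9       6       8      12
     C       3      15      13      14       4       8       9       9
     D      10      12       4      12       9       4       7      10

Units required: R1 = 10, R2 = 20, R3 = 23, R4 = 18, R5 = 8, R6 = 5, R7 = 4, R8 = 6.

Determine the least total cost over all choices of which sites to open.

Minimum total cost: 652

For any fixed open set, each township goes to its cheapest open site; total = fixed + service.
{A, B}: R1→A 9·10=90, R2→A 4·20=80, R3→B 2·23=46, R4→B 7·18=126, R5→A 4·8=32, R6→B 6·5=30, R7→B 8·4=32, R8→A 11·6=66. Service 502; fixed 150; total 652.
{A, B, C}: service 430 + fixed 243 = 673
{A, C}: R1→C 3·10=30, R2→A 4·20=80, R3→A 5·23=115, R4→A 11·18=198, R5→A 4·8=32, R6→C 8·5=40, R7→C 9·4=36, R8→C 9·6=54. Service 585; fixed 129; total 714.
{A, B, C, D}: R1→C 3·10=30, R2→A 4·20=80, R3→B 2·23=46, R4→B 7·18=126, R5→A 4·8=32, R6→D 4·5=20, R7→D 7·4=28, R8→C 9·6=54. Service 416; fixed 327; total 743.
No other subset beats 652.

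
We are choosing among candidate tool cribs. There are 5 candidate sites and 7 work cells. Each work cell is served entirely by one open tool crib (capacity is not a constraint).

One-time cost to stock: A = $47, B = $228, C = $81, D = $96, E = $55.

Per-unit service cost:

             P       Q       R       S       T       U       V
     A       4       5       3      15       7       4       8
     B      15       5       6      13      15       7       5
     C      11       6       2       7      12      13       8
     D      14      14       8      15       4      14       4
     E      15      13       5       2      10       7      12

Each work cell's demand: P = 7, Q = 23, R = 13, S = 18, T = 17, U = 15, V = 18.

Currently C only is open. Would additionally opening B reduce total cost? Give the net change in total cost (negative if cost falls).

Current service cost with {C}: 910.
Adding B: each work cell re-picks its cheapest; new service cost 743, saving 167.
Extra fixed cost: 228. Net change = 228 − 167 = 61.
(Totals: 991 → 1052.)

No — net change +61 (cost rises by 61).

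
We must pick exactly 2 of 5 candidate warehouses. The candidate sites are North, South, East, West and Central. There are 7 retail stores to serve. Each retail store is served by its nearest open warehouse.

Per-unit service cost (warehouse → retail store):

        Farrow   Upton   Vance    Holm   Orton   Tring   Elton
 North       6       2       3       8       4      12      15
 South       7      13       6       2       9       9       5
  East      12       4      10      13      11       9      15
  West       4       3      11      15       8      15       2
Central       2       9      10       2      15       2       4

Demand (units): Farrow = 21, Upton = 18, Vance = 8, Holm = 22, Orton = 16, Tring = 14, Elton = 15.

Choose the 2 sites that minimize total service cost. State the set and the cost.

Choose North and Central; total service cost 298.

With exactly 2 open, each retail store uses its cheapest among the chosen.
{North, Central}: Farrow→Central 2·21=42, Upton→North 2·18=36, Vance→North 3·8=24, Holm→Central 2·22=44, Orton→North 4·16=64, Tring→Central 2·14=28, Elton→Central 4·15=60. Service cost 298.
{West, Central}: service cost 406
{North, South}: service cost 495
Among all 10 size-2 choices, {North, Central} is lowest.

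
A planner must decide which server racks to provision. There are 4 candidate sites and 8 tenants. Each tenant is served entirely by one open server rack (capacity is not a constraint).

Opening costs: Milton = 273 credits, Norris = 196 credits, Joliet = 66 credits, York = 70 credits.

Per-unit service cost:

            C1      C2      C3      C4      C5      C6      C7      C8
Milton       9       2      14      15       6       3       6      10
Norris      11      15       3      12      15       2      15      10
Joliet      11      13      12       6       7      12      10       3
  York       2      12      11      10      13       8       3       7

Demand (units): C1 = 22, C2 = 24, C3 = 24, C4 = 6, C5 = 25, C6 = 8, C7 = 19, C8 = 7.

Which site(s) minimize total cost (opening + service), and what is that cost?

Open Milton, Norris and York; minimum total cost 1035.

For any fixed open set, each tenant goes to its cheapest open site; total = fixed + service.
{Milton, Norris, York}: C1→York 2·22=44, C2→Milton 2·24=48, C3→Norris 3·24=72, C4→York 10·6=60, C5→Milton 6·25=150, C6→Norris 2·8=16, C7→York 3·19=57, C8→York 7·7=49. Service 496; fixed 539; total 1035.
{Milton, York}: service 696 + fixed 343 = 1039
{Norris, Joliet, York}: C1→York 2·22=44, C2→York 12·24=288, C3→Norris 3·24=72, C4→Joliet 6·6=36, C5→Joliet 7·25=175, C6→Norris 2·8=16, C7→York 3·19=57, C8→Joliet 3·7=21. Service 709; fixed 332; total 1041.
{Milton, Norris, Joliet, York}: C1→York 2·22=44, C2→Milton 2·24=48, C3→Norris 3·24=72, C4→Joliet 6·6=36, C5→Milton 6·25=150, C6→Norris 2·8=16, C7→York 3·19=57, C8→Joliet 3·7=21. Service 444; fixed 605; total 1049.
No other subset beats 1035.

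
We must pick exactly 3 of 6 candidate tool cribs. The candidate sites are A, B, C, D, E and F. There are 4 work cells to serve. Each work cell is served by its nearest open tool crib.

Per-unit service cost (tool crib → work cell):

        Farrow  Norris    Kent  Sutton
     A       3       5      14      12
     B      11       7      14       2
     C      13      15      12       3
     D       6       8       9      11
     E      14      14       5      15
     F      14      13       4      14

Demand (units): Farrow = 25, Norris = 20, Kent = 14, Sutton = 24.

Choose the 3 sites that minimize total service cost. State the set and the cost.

With exactly 3 open, each work cell uses its cheapest among the chosen.
{A, B, F}: Farrow→A 3·25=75, Norris→A 5·20=100, Kent→F 4·14=56, Sutton→B 2·24=48. Service cost 279.
{A, B, E}: service cost 293
{A, C, F}: service cost 303
Among all 20 size-3 choices, {A, B, F} is lowest.

Choose A, B and F; total service cost 279.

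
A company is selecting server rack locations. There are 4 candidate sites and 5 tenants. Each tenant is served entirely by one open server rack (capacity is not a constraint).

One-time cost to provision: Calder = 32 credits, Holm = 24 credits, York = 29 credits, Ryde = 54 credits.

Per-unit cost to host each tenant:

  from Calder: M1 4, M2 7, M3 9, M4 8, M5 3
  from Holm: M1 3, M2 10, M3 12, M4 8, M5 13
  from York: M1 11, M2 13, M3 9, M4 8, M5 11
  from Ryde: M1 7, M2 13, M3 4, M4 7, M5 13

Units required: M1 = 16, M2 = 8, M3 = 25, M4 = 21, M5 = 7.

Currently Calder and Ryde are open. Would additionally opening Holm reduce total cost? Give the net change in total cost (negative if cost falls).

Current service cost with {Calder, Ryde}: 388.
Adding Holm: each tenant re-picks its cheapest; new service cost 372, saving 16.
Extra fixed cost: 24. Net change = 24 − 16 = 8.
(Totals: 474 → 482.)

No — net change +8 (cost rises by 8).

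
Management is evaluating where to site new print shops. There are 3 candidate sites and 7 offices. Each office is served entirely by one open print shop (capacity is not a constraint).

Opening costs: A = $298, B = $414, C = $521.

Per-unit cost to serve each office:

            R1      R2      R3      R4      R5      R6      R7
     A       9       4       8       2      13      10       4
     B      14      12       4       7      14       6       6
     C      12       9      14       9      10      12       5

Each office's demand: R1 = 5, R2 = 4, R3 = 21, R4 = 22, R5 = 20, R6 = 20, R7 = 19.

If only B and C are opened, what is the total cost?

Total cost: 1684

Each office is assigned to its cheapest site among the open ones.
{B, C}: R1→C 12·5=60, R2→C 9·4=36, R3→B 4·21=84, R4→B 7·22=154, R5→C 10·20=200, R6→B 6·20=120, R7→C 5·19=95. Service 749; fixed 935; total 1684.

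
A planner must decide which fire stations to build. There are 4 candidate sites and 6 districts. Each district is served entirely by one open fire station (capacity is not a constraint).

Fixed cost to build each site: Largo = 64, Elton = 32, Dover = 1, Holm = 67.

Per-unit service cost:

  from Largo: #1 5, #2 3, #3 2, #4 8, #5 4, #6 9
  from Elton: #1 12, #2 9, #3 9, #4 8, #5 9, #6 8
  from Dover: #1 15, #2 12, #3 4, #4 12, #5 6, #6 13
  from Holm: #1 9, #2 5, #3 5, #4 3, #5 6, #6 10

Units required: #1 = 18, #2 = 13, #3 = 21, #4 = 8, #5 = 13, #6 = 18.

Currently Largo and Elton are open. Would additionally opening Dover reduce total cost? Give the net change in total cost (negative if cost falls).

No — net change +1 (cost rises by 1).

Current service cost with {Largo, Elton}: 431.
Adding Dover: each district re-picks its cheapest; new service cost 431, saving 0.
Extra fixed cost: 1. Net change = 1 − 0 = 1.
(Totals: 527 → 528.)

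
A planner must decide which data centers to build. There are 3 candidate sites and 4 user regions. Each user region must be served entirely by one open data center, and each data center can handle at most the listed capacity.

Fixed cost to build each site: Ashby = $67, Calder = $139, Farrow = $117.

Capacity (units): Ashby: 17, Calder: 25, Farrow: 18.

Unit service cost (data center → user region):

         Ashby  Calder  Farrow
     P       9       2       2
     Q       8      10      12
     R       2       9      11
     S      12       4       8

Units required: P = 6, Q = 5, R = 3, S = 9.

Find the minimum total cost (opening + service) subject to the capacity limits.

Minimum total cost: 264

Open {Calder}: P→Calder 2·6=12, Q→Calder 10·5=50, R→Calder 9·3=27, S→Calder 4·9=36.
Loads: Calder carries 23/25. Service 125; fixed 139; total 264.
Next best feasible plan costs 300.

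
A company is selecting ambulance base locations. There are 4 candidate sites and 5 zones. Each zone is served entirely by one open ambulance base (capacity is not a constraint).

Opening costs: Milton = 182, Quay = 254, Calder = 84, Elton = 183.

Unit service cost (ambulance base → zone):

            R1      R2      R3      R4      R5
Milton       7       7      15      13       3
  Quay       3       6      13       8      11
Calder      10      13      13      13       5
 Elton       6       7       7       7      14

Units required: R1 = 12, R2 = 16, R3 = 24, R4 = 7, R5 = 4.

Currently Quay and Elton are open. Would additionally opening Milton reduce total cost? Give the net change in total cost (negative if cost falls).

Current service cost with {Quay, Elton}: 393.
Adding Milton: each zone re-picks its cheapest; new service cost 361, saving 32.
Extra fixed cost: 182. Net change = 182 − 32 = 150.
(Totals: 830 → 980.)

No — net change +150 (cost rises by 150).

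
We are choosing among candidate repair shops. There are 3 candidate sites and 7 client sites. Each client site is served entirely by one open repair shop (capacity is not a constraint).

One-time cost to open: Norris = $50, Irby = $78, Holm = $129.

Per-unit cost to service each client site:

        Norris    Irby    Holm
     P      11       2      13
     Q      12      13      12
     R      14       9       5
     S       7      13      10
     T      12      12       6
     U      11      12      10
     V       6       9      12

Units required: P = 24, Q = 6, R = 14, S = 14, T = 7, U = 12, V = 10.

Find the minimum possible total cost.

Minimum total cost: 748

For any fixed open set, each client site goes to its cheapest open site; total = fixed + service.
{Norris, Irby}: P→Irby 2·24=48, Q→Norris 12·6=72, R→Irby 9·14=126, S→Norris 7·14=98, T→Norris 12·7=84, U→Norris 11·12=132, V→Norris 6·10=60. Service 620; fixed 128; total 748.
{Norris, Irby, Holm}: service 510 + fixed 257 = 767
{Irby, Holm}: P→Irby 2·24=48, Q→Holm 12·6=72, R→Holm 5·14=70, S→Holm 10·14=140, T→Holm 6·7=42, U→Holm 10·12=120, V→Irby 9·10=90. Service 582; fixed 207; total 789.
{Norris}: service 906 + fixed 50 = 956
No other subset beats 748.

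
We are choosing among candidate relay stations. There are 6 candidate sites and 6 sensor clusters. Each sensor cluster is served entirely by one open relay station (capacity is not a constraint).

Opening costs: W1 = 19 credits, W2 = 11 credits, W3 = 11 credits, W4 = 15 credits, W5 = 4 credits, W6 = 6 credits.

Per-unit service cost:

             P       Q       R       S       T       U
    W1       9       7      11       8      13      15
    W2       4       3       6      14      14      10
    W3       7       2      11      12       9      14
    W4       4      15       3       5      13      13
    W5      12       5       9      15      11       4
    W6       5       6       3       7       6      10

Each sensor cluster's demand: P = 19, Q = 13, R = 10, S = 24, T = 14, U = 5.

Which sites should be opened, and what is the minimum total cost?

For any fixed open set, each sensor cluster goes to its cheapest open site; total = fixed + service.
{W3, W4, W5, W6}: P→W4 4·19=76, Q→W3 2·13=26, R→W4 3·10=30, S→W4 5·24=120, T→W6 6·14=84, U→W5 4·5=20. Service 356; fixed 36; total 392.
{W2, W3, W4, W5, W6}: P→W2 4·19=76, Q→W3 2·13=26, R→W4 3·10=30, S→W4 5·24=120, T→W6 6·14=84, U→W5 4·5=20. Service 356; fixed 47; total 403.
{W2, W4, W5, W6}: P→W2 4·19=76, Q→W2 3·13=39, R→W4 3·10=30, S→W4 5·24=120, T→W6 6·14=84, U→W5 4·5=20. Service 369; fixed 36; total 405.
{W1, W2, W3, W4, W5, W6}: service 356 + fixed 66 = 422
No other subset beats 392.

Open W3, W4, W5 and W6; minimum total cost 392.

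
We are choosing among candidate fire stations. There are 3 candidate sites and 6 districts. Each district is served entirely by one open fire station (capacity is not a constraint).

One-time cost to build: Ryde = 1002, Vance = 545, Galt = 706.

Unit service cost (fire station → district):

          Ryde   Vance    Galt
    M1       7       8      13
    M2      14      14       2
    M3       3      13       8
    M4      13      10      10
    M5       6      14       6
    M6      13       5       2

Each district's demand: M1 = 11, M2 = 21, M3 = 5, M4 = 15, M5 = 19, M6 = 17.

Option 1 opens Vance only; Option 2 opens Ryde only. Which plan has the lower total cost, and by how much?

Option 1 is cheaper by 425.

Option 1: {Vance}: M1→Vance 8·11=88, M2→Vance 14·21=294, M3→Vance 13·5=65, M4→Vance 10·15=150, M5→Vance 14·19=266, M6→Vance 5·17=85. Service 948; fixed 545; total 1493.
Option 2: {Ryde}: M1→Ryde 7·11=77, M2→Ryde 14·21=294, M3→Ryde 3·5=15, M4→Ryde 13·15=195, M5→Ryde 6·19=114, M6→Ryde 13·17=221. Service 916; fixed 1002; total 1918.
Difference: |1493 − 1918| = 425.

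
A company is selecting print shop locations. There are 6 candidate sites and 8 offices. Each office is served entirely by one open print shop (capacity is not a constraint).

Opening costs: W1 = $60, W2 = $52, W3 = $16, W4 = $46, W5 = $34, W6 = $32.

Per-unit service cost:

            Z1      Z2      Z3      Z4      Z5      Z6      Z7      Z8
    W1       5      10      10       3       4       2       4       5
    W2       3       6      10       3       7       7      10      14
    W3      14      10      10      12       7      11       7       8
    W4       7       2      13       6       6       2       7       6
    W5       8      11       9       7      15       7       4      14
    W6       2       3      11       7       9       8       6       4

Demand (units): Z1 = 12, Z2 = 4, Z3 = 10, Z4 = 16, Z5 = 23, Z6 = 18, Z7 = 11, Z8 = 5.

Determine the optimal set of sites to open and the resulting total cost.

Open W1 and W6; minimum total cost 468.

For any fixed open set, each office goes to its cheapest open site; total = fixed + service.
{W1, W6}: Z1→W6 2·12=24, Z2→W6 3·4=12, Z3→W1 10·10=100, Z4→W1 3·16=48, Z5→W1 4·23=92, Z6→W1 2·18=36, Z7→W1 4·11=44, Z8→W6 4·5=20. Service 376; fixed 92; total 468.
{W1, W3, W6}: service 376 + fixed 108 = 484
{W1, W5, W6}: Z1→W6 2·12=24, Z2→W6 3·4=12, Z3→W5 9·10=90, Z4→W1 3·16=48, Z5→W1 4·23=92, Z6→W1 2·18=36, Z7→W1 4·11=44, Z8→W6 4·5=20. Service 366; fixed 126; total 492.
{W1, W2, W3, W4, W5, W6}: Z1→W6 2·12=24, Z2→W4 2·4=8, Z3→W5 9·10=90, Z4→W1 3·16=48, Z5→W1 4·23=92, Z6→W1 2·18=36, Z7→W1 4·11=44, Z8→W6 4·5=20. Service 362; fixed 240; total 602.
No other subset beats 468.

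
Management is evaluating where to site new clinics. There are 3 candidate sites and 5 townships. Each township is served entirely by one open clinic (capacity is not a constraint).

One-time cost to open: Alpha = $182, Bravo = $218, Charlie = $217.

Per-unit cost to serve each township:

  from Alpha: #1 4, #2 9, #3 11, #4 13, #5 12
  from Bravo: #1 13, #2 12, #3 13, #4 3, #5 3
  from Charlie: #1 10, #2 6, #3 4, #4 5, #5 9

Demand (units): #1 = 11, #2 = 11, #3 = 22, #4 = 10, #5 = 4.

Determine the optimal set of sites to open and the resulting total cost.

For any fixed open set, each township goes to its cheapest open site; total = fixed + service.
{Charlie}: #1→Charlie 10·11=110, #2→Charlie 6·11=66, #3→Charlie 4·22=88, #4→Charlie 5·10=50, #5→Charlie 9·4=36. Service 350; fixed 217; total 567.
{Alpha, Charlie}: service 284 + fixed 399 = 683
{Bravo, Charlie}: service 306 + fixed 435 = 741
{Alpha, Bravo, Charlie}: #1→Alpha 4·11=44, #2→Charlie 6·11=66, #3→Charlie 4·22=88, #4→Bravo 3·10=30, #5→Bravo 3·4=12. Service 240; fixed 617; total 857.
No other subset beats 567.

Open Charlie only; minimum total cost 567.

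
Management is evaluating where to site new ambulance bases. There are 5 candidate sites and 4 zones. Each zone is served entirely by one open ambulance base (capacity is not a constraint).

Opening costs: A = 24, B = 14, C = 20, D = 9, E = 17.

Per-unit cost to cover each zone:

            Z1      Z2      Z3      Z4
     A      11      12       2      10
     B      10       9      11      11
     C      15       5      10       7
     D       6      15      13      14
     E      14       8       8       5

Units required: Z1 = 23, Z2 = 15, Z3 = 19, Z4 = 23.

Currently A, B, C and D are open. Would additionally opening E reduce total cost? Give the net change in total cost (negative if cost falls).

Current service cost with {A, B, C, D}: 412.
Adding E: each zone re-picks its cheapest; new service cost 366, saving 46.
Extra fixed cost: 17. Net change = 17 − 46 = -29.
(Totals: 479 → 450.)

Yes — net change −29 (cost falls by 29).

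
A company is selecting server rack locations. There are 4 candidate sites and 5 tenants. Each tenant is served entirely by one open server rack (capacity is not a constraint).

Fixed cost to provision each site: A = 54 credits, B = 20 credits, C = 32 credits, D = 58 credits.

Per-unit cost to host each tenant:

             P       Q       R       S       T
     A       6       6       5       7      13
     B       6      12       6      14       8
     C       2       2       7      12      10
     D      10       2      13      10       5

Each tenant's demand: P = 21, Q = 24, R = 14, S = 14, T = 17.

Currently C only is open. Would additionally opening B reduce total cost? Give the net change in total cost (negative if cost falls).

Yes — net change −28 (cost falls by 28).

Current service cost with {C}: 526.
Adding B: each tenant re-picks its cheapest; new service cost 478, saving 48.
Extra fixed cost: 20. Net change = 20 − 48 = -28.
(Totals: 558 → 530.)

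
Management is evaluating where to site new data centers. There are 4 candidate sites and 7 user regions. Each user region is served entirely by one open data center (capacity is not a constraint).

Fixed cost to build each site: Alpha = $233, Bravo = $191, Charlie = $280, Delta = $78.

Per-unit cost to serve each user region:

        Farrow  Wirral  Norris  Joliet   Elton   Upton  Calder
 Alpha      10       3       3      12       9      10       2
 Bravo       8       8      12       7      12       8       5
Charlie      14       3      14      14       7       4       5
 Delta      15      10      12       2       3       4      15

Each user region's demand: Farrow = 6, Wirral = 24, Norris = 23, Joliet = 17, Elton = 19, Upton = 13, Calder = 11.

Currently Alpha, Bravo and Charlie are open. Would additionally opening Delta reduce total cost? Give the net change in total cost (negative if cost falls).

Yes — net change −83 (cost falls by 83).

Current service cost with {Alpha, Bravo, Charlie}: 515.
Adding Delta: each user region re-picks its cheapest; new service cost 354, saving 161.
Extra fixed cost: 78. Net change = 78 − 161 = -83.
(Totals: 1219 → 1136.)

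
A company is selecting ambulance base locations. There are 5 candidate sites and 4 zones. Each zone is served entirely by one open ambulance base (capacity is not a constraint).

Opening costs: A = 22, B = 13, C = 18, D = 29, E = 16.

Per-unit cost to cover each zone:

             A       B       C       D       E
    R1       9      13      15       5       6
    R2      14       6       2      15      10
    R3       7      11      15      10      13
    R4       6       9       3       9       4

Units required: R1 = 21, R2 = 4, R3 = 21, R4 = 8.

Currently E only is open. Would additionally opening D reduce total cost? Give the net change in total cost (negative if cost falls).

Yes — net change −55 (cost falls by 55).

Current service cost with {E}: 471.
Adding D: each zone re-picks its cheapest; new service cost 387, saving 84.
Extra fixed cost: 29. Net change = 29 − 84 = -55.
(Totals: 487 → 432.)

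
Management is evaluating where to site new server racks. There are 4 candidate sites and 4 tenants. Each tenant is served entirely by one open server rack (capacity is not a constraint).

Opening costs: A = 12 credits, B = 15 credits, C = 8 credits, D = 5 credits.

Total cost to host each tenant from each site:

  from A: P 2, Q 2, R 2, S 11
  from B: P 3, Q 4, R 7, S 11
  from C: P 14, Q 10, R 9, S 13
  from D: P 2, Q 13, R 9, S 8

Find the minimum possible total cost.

Minimum total cost: 29

For any fixed open set, each tenant goes to its cheapest open site; total = fixed + service.
{A}: P→A 2, Q→A 2, R→A 2, S→A 11. Service 17; fixed 12; total 29.
{A, D}: service 14 + fixed 17 = 31
{A, C}: P→A 2, Q→A 2, R→A 2, S→A 11. Service 17; fixed 20; total 37.
{A, B, C, D}: P→A 2, Q→A 2, R→A 2, S→D 8. Service 14; fixed 40; total 54.
No other subset beats 29.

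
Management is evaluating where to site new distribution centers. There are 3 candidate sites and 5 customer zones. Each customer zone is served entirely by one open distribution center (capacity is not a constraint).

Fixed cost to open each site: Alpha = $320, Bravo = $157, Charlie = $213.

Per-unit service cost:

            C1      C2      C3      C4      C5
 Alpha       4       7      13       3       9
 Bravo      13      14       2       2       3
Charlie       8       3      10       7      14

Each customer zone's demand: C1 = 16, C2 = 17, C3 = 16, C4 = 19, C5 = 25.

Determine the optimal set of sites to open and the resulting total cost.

For any fixed open set, each customer zone goes to its cheapest open site; total = fixed + service.
{Bravo, Charlie}: C1→Charlie 8·16=128, C2→Charlie 3·17=51, C3→Bravo 2·16=32, C4→Bravo 2·19=38, C5→Bravo 3·25=75. Service 324; fixed 370; total 694.
{Bravo}: service 591 + fixed 157 = 748
{Alpha, Bravo}: C1→Alpha 4·16=64, C2→Alpha 7·17=119, C3→Bravo 2·16=32, C4→Bravo 2·19=38, C5→Bravo 3·25=75. Service 328; fixed 477; total 805.
{Alpha, Bravo, Charlie}: service 260 + fixed 690 = 950
(All 7 nonempty subsets were checked; Bravo and Charlie is lowest.)

Open Bravo and Charlie; minimum total cost 694.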